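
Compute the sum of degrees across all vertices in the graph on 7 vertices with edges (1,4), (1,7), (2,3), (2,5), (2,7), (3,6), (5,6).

Step 1: Count edges incident to each vertex:
  deg(1) = 2 (neighbors: 4, 7)
  deg(2) = 3 (neighbors: 3, 5, 7)
  deg(3) = 2 (neighbors: 2, 6)
  deg(4) = 1 (neighbors: 1)
  deg(5) = 2 (neighbors: 2, 6)
  deg(6) = 2 (neighbors: 3, 5)
  deg(7) = 2 (neighbors: 1, 2)

Step 2: Sum all degrees:
  2 + 3 + 2 + 1 + 2 + 2 + 2 = 14

Verification: sum of degrees = 2 * |E| = 2 * 7 = 14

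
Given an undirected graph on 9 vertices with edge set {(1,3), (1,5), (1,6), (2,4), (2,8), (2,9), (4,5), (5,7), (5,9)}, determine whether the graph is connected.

Step 1: Build adjacency list from edges:
  1: 3, 5, 6
  2: 4, 8, 9
  3: 1
  4: 2, 5
  5: 1, 4, 7, 9
  6: 1
  7: 5
  8: 2
  9: 2, 5

Step 2: Run BFS/DFS from vertex 1:
  Visited: {1, 3, 5, 6, 4, 7, 9, 2, 8}
  Reached 9 of 9 vertices

Step 3: All 9 vertices reached from vertex 1, so the graph is connected.
Answer: Yes, the graph is connected.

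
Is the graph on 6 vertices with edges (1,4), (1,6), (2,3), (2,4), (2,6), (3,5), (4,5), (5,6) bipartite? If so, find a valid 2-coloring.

Step 1: Attempt 2-coloring using BFS:
  Start at vertex 1, assign color 0
  Color vertex 4 with color 1 (neighbor of 1)
  Color vertex 6 with color 1 (neighbor of 1)
  Color vertex 2 with color 0 (neighbor of 4)
  Color vertex 5 with color 0 (neighbor of 4)
  Color vertex 3 with color 1 (neighbor of 2)

Step 2: 2-coloring succeeded. No conflicts found.
  Set A (color 0): {1, 2, 5}
  Set B (color 1): {3, 4, 6}

The graph is bipartite with partition {1, 2, 5}, {3, 4, 6}.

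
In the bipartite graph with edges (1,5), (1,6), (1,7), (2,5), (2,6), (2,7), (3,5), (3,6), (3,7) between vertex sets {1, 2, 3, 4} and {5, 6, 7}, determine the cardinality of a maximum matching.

Step 1: List the neighbors of each left vertex:
  1: 5, 6, 7
  2: 5, 6, 7
  3: 5, 6, 7
  4: (none)

Step 2: Greedily match left vertices, then look for augmenting paths:
  Match 1 -- 5
  Match 2 -- 6
  Match 3 -- 7
  No augmenting path remains.

Step 3: Verify this is maximum:
  Matching size 3 = min(|L|, |R|) = min(4, 3), which is an upper bound, so this matching is maximum.

Maximum matching: {(1,5), (2,6), (3,7)}
Size: 3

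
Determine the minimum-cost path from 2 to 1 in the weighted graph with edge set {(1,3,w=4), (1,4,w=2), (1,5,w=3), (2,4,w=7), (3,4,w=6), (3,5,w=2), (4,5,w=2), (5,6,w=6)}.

Step 1: Build adjacency list with weights:
  1: 3(w=4), 4(w=2), 5(w=3)
  2: 4(w=7)
  3: 1(w=4), 4(w=6), 5(w=2)
  4: 1(w=2), 2(w=7), 3(w=6), 5(w=2)
  5: 1(w=3), 3(w=2), 4(w=2), 6(w=6)
  6: 5(w=6)

Step 2: Apply Dijkstra's algorithm from vertex 2:
  Visit vertex 2 (distance=0)
    Update dist[4] = 7
  Visit vertex 4 (distance=7)
    Update dist[1] = 9
    Update dist[3] = 13
    Update dist[5] = 9
  Visit vertex 1 (distance=9)

Step 3: Shortest path: 2 -> 4 -> 1
Total weight: 7 + 2 = 9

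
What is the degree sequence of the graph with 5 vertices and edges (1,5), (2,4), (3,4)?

Step 1: Count edges incident to each vertex:
  deg(1) = 1 (neighbors: 5)
  deg(2) = 1 (neighbors: 4)
  deg(3) = 1 (neighbors: 4)
  deg(4) = 2 (neighbors: 2, 3)
  deg(5) = 1 (neighbors: 1)

Step 2: Sort degrees in non-increasing order:
  Degrees: [1, 1, 1, 2, 1] -> sorted: [2, 1, 1, 1, 1]

Degree sequence: [2, 1, 1, 1, 1]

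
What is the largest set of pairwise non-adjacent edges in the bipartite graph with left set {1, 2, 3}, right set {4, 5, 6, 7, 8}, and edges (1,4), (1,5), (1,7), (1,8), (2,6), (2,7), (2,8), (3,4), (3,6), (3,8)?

Step 1: List the neighbors of each left vertex:
  1: 4, 5, 7, 8
  2: 6, 7, 8
  3: 4, 6, 8

Step 2: Greedily match left vertices, then look for augmenting paths:
  Match 1 -- 4
  Match 2 -- 6
  Match 3 -- 8
  No augmenting path remains.

Step 3: Verify this is maximum:
  Matching size 3 = min(|L|, |R|) = min(3, 5), which is an upper bound, so this matching is maximum.

Maximum matching: {(1,4), (2,6), (3,8)}
Size: 3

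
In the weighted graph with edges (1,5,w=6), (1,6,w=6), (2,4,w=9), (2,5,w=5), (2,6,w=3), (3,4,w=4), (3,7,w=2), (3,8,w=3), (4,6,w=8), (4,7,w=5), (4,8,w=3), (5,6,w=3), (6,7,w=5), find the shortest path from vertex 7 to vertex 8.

Step 1: Build adjacency list with weights:
  1: 5(w=6), 6(w=6)
  2: 4(w=9), 5(w=5), 6(w=3)
  3: 4(w=4), 7(w=2), 8(w=3)
  4: 2(w=9), 3(w=4), 6(w=8), 7(w=5), 8(w=3)
  5: 1(w=6), 2(w=5), 6(w=3)
  6: 1(w=6), 2(w=3), 4(w=8), 5(w=3), 7(w=5)
  7: 3(w=2), 4(w=5), 6(w=5)
  8: 3(w=3), 4(w=3)

Step 2: Apply Dijkstra's algorithm from vertex 7:
  Visit vertex 7 (distance=0)
    Update dist[3] = 2
    Update dist[4] = 5
    Update dist[6] = 5
  Visit vertex 3 (distance=2)
    Update dist[8] = 5
  Visit vertex 4 (distance=5)
    Update dist[2] = 14
  Visit vertex 6 (distance=5)
    Update dist[1] = 11
    Update dist[2] = 8
    Update dist[5] = 8
  Visit vertex 8 (distance=5)

Step 3: Shortest path: 7 -> 3 -> 8
Total weight: 2 + 3 = 5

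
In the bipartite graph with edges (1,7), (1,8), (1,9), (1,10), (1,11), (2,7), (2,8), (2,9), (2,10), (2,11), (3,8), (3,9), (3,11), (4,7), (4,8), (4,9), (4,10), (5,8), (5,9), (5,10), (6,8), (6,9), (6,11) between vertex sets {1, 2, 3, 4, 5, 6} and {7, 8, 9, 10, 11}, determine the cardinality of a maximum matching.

Step 1: List the neighbors of each left vertex:
  1: 7, 8, 9, 10, 11
  2: 7, 8, 9, 10, 11
  3: 8, 9, 11
  4: 7, 8, 9, 10
  5: 8, 9, 10
  6: 8, 9, 11

Step 2: Greedily match left vertices, then look for augmenting paths:
  Match 1 -- 7
  Match 2 -- 8
  Match 3 -- 9
  Match 4 -- 10
  Match 6 -- 11
  No augmenting path remains.

Step 3: Verify this is maximum:
  Matching size 5 = min(|L|, |R|) = min(6, 5), which is an upper bound, so this matching is maximum.

Maximum matching: {(1,7), (2,8), (3,9), (4,10), (6,11)}
Size: 5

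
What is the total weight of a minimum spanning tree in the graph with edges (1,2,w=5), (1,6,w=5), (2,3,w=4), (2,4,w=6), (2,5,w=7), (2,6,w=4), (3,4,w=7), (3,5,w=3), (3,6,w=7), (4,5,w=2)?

Apply Kruskal's algorithm (sort edges by weight, add if no cycle):

Sorted edges by weight:
  (4,5) w=2
  (3,5) w=3
  (2,3) w=4
  (2,6) w=4
  (1,6) w=5
  (1,2) w=5
  (2,4) w=6
  (2,5) w=7
  (3,6) w=7
  (3,4) w=7

Add edge (4,5) w=2 -- no cycle. Running total: 2
Add edge (3,5) w=3 -- no cycle. Running total: 5
Add edge (2,3) w=4 -- no cycle. Running total: 9
Add edge (2,6) w=4 -- no cycle. Running total: 13
Add edge (1,6) w=5 -- no cycle. Running total: 18

MST edges: (4,5,w=2), (3,5,w=3), (2,3,w=4), (2,6,w=4), (1,6,w=5)
Total MST weight: 2 + 3 + 4 + 4 + 5 = 18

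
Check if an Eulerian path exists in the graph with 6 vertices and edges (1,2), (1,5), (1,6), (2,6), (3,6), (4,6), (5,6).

Step 1: Find the degree of each vertex:
  deg(1) = 3
  deg(2) = 2
  deg(3) = 1
  deg(4) = 1
  deg(5) = 2
  deg(6) = 5

Step 2: Count vertices with odd degree:
  Odd-degree vertices: 1, 3, 4, 6 (4 total)

Step 3: Apply Euler's theorem:
  - Eulerian circuit exists iff graph is connected and all vertices have even degree
  - Eulerian path exists iff graph is connected and has 0 or 2 odd-degree vertices

Graph has 4 odd-degree vertices (need 0 or 2).
Neither Eulerian path nor Eulerian circuit exists.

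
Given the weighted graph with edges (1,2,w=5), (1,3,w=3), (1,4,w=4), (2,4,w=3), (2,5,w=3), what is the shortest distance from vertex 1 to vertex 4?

Step 1: Build adjacency list with weights:
  1: 2(w=5), 3(w=3), 4(w=4)
  2: 1(w=5), 4(w=3), 5(w=3)
  3: 1(w=3)
  4: 1(w=4), 2(w=3)
  5: 2(w=3)

Step 2: Apply Dijkstra's algorithm from vertex 1:
  Visit vertex 1 (distance=0)
    Update dist[2] = 5
    Update dist[3] = 3
    Update dist[4] = 4
  Visit vertex 3 (distance=3)
  Visit vertex 4 (distance=4)

Step 3: Shortest path: 1 -> 4
Total weight: 4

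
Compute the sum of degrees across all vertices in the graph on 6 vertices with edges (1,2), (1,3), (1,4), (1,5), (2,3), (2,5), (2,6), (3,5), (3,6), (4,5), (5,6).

Step 1: Count edges incident to each vertex:
  deg(1) = 4 (neighbors: 2, 3, 4, 5)
  deg(2) = 4 (neighbors: 1, 3, 5, 6)
  deg(3) = 4 (neighbors: 1, 2, 5, 6)
  deg(4) = 2 (neighbors: 1, 5)
  deg(5) = 5 (neighbors: 1, 2, 3, 4, 6)
  deg(6) = 3 (neighbors: 2, 3, 5)

Step 2: Sum all degrees:
  4 + 4 + 4 + 2 + 5 + 3 = 22

Verification: sum of degrees = 2 * |E| = 2 * 11 = 22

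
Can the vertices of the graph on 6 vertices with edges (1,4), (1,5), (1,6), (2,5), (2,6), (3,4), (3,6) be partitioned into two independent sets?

Step 1: Attempt 2-coloring using BFS:
  Start at vertex 1, assign color 0
  Color vertex 4 with color 1 (neighbor of 1)
  Color vertex 5 with color 1 (neighbor of 1)
  Color vertex 6 with color 1 (neighbor of 1)
  Color vertex 3 with color 0 (neighbor of 4)
  Color vertex 2 with color 0 (neighbor of 5)

Step 2: 2-coloring succeeded. No conflicts found.
  Set A (color 0): {1, 2, 3}
  Set B (color 1): {4, 5, 6}

The graph is bipartite with partition {1, 2, 3}, {4, 5, 6}.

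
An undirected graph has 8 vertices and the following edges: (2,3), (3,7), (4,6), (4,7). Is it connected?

Step 1: Build adjacency list from edges:
  1: (none)
  2: 3
  3: 2, 7
  4: 6, 7
  5: (none)
  6: 4
  7: 3, 4
  8: (none)

Step 2: Run BFS/DFS from vertex 1:
  Visited: {1}
  Reached 1 of 8 vertices

Step 3: Only 1 of 8 vertices reached. Graph is disconnected.
Connected components: {1}, {2, 3, 4, 6, 7}, {5}, {8}
Answer: No, the graph is not connected (4 components).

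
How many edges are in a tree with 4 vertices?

A tree on n vertices always has exactly n - 1 edges.
For n = 4: edges = 4 - 1 = 3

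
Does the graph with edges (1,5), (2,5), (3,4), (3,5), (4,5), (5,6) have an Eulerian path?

Step 1: Find the degree of each vertex:
  deg(1) = 1
  deg(2) = 1
  deg(3) = 2
  deg(4) = 2
  deg(5) = 5
  deg(6) = 1

Step 2: Count vertices with odd degree:
  Odd-degree vertices: 1, 2, 5, 6 (4 total)

Step 3: Apply Euler's theorem:
  - Eulerian circuit exists iff graph is connected and all vertices have even degree
  - Eulerian path exists iff graph is connected and has 0 or 2 odd-degree vertices

Graph has 4 odd-degree vertices (need 0 or 2).
Neither Eulerian path nor Eulerian circuit exists.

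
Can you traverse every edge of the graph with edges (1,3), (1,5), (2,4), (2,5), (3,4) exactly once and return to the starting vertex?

Step 1: Find the degree of each vertex:
  deg(1) = 2
  deg(2) = 2
  deg(3) = 2
  deg(4) = 2
  deg(5) = 2

Step 2: Count vertices with odd degree:
  All vertices have even degree (0 odd-degree vertices)

Step 3: Apply Euler's theorem:
  - Eulerian circuit exists iff graph is connected and all vertices have even degree
  - Eulerian path exists iff graph is connected and has 0 or 2 odd-degree vertices

Graph is connected with 0 odd-degree vertices.
Both Eulerian circuit and Eulerian path exist.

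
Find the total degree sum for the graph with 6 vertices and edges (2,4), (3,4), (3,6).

Step 1: Count edges incident to each vertex:
  deg(1) = 0 (neighbors: none)
  deg(2) = 1 (neighbors: 4)
  deg(3) = 2 (neighbors: 4, 6)
  deg(4) = 2 (neighbors: 2, 3)
  deg(5) = 0 (neighbors: none)
  deg(6) = 1 (neighbors: 3)

Step 2: Sum all degrees:
  0 + 1 + 2 + 2 + 0 + 1 = 6

Verification: sum of degrees = 2 * |E| = 2 * 3 = 6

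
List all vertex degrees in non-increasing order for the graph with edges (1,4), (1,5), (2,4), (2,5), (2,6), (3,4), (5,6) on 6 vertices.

Step 1: Count edges incident to each vertex:
  deg(1) = 2 (neighbors: 4, 5)
  deg(2) = 3 (neighbors: 4, 5, 6)
  deg(3) = 1 (neighbors: 4)
  deg(4) = 3 (neighbors: 1, 2, 3)
  deg(5) = 3 (neighbors: 1, 2, 6)
  deg(6) = 2 (neighbors: 2, 5)

Step 2: Sort degrees in non-increasing order:
  Degrees: [2, 3, 1, 3, 3, 2] -> sorted: [3, 3, 3, 2, 2, 1]

Degree sequence: [3, 3, 3, 2, 2, 1]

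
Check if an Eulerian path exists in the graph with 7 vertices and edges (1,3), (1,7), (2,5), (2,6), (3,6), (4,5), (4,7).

Step 1: Find the degree of each vertex:
  deg(1) = 2
  deg(2) = 2
  deg(3) = 2
  deg(4) = 2
  deg(5) = 2
  deg(6) = 2
  deg(7) = 2

Step 2: Count vertices with odd degree:
  All vertices have even degree (0 odd-degree vertices)

Step 3: Apply Euler's theorem:
  - Eulerian circuit exists iff graph is connected and all vertices have even degree
  - Eulerian path exists iff graph is connected and has 0 or 2 odd-degree vertices

Graph is connected with 0 odd-degree vertices.
Both Eulerian circuit and Eulerian path exist.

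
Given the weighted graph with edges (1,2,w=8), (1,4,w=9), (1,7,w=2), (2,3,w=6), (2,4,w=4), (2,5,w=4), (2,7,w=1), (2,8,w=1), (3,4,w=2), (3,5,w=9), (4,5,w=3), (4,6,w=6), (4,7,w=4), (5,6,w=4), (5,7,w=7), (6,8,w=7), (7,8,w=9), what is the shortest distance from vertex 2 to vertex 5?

Step 1: Build adjacency list with weights:
  1: 2(w=8), 4(w=9), 7(w=2)
  2: 1(w=8), 3(w=6), 4(w=4), 5(w=4), 7(w=1), 8(w=1)
  3: 2(w=6), 4(w=2), 5(w=9)
  4: 1(w=9), 2(w=4), 3(w=2), 5(w=3), 6(w=6), 7(w=4)
  5: 2(w=4), 3(w=9), 4(w=3), 6(w=4), 7(w=7)
  6: 4(w=6), 5(w=4), 8(w=7)
  7: 1(w=2), 2(w=1), 4(w=4), 5(w=7), 8(w=9)
  8: 2(w=1), 6(w=7), 7(w=9)

Step 2: Apply Dijkstra's algorithm from vertex 2:
  Visit vertex 2 (distance=0)
    Update dist[1] = 8
    Update dist[3] = 6
    Update dist[4] = 4
    Update dist[5] = 4
    Update dist[7] = 1
    Update dist[8] = 1
  Visit vertex 7 (distance=1)
    Update dist[1] = 3
  Visit vertex 8 (distance=1)
    Update dist[6] = 8
  Visit vertex 1 (distance=3)
  Visit vertex 4 (distance=4)
  Visit vertex 5 (distance=4)

Step 3: Shortest path: 2 -> 5
Total weight: 4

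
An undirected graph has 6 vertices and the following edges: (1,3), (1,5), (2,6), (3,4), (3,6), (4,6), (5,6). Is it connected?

Step 1: Build adjacency list from edges:
  1: 3, 5
  2: 6
  3: 1, 4, 6
  4: 3, 6
  5: 1, 6
  6: 2, 3, 4, 5

Step 2: Run BFS/DFS from vertex 1:
  Visited: {1, 3, 5, 4, 6, 2}
  Reached 6 of 6 vertices

Step 3: All 6 vertices reached from vertex 1, so the graph is connected.
Answer: Yes, the graph is connected.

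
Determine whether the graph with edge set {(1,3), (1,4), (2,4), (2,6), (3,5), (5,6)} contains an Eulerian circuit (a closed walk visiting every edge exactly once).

Step 1: Find the degree of each vertex:
  deg(1) = 2
  deg(2) = 2
  deg(3) = 2
  deg(4) = 2
  deg(5) = 2
  deg(6) = 2

Step 2: Count vertices with odd degree:
  All vertices have even degree (0 odd-degree vertices)

Step 3: Apply Euler's theorem:
  - Eulerian circuit exists iff graph is connected and all vertices have even degree
  - Eulerian path exists iff graph is connected and has 0 or 2 odd-degree vertices

Graph is connected with 0 odd-degree vertices.
Both Eulerian circuit and Eulerian path exist.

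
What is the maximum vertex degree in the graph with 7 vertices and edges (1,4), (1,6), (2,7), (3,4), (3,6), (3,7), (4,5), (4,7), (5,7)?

Step 1: Count edges incident to each vertex:
  deg(1) = 2 (neighbors: 4, 6)
  deg(2) = 1 (neighbors: 7)
  deg(3) = 3 (neighbors: 4, 6, 7)
  deg(4) = 4 (neighbors: 1, 3, 5, 7)
  deg(5) = 2 (neighbors: 4, 7)
  deg(6) = 2 (neighbors: 1, 3)
  deg(7) = 4 (neighbors: 2, 3, 4, 5)

Step 2: Find maximum:
  max(2, 1, 3, 4, 2, 2, 4) = 4 (vertex 4)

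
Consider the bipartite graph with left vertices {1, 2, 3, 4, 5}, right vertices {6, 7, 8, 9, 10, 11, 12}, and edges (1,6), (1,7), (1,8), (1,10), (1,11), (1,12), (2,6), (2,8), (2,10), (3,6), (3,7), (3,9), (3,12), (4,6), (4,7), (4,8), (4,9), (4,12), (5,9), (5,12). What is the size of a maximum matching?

Step 1: List the neighbors of each left vertex:
  1: 6, 7, 8, 10, 11, 12
  2: 6, 8, 10
  3: 6, 7, 9, 12
  4: 6, 7, 8, 9, 12
  5: 9, 12

Step 2: Greedily match left vertices, then look for augmenting paths:
  Match 1 -- 6
  Match 2 -- 8
  Match 3 -- 7
  Match 4 -- 9
  Match 5 -- 12
  No augmenting path remains.

Step 3: Verify this is maximum:
  Matching size 5 = min(|L|, |R|) = min(5, 7), which is an upper bound, so this matching is maximum.

Maximum matching: {(1,6), (2,8), (3,7), (4,9), (5,12)}
Size: 5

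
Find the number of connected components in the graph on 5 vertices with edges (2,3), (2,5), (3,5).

Step 1: Build adjacency list from edges:
  1: (none)
  2: 3, 5
  3: 2, 5
  4: (none)
  5: 2, 3

Step 2: Run BFS/DFS from vertex 1:
  Visited: {1}
  Reached 1 of 5 vertices

Step 3: Only 1 of 5 vertices reached. Graph is disconnected.
Connected components: {1}, {2, 3, 5}, {4}
Number of connected components: 3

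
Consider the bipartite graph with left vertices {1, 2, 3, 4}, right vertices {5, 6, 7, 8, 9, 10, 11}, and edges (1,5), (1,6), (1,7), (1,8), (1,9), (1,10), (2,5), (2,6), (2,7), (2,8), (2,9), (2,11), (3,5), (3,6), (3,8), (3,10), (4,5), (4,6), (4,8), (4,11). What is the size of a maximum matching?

Step 1: List the neighbors of each left vertex:
  1: 5, 6, 7, 8, 9, 10
  2: 5, 6, 7, 8, 9, 11
  3: 5, 6, 8, 10
  4: 5, 6, 8, 11

Step 2: Greedily match left vertices, then look for augmenting paths:
  Match 1 -- 5
  Match 2 -- 6
  Match 3 -- 8
  Match 4 -- 11
  No augmenting path remains.

Step 3: Verify this is maximum:
  Matching size 4 = min(|L|, |R|) = min(4, 7), which is an upper bound, so this matching is maximum.

Maximum matching: {(1,5), (2,6), (3,8), (4,11)}
Size: 4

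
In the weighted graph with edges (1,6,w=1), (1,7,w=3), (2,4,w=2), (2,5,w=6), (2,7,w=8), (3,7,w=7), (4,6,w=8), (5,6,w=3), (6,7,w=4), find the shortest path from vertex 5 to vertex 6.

Step 1: Build adjacency list with weights:
  1: 6(w=1), 7(w=3)
  2: 4(w=2), 5(w=6), 7(w=8)
  3: 7(w=7)
  4: 2(w=2), 6(w=8)
  5: 2(w=6), 6(w=3)
  6: 1(w=1), 4(w=8), 5(w=3), 7(w=4)
  7: 1(w=3), 2(w=8), 3(w=7), 6(w=4)

Step 2: Apply Dijkstra's algorithm from vertex 5:
  Visit vertex 5 (distance=0)
    Update dist[2] = 6
    Update dist[6] = 3
  Visit vertex 6 (distance=3)
    Update dist[1] = 4
    Update dist[4] = 11
    Update dist[7] = 7

Step 3: Shortest path: 5 -> 6
Total weight: 3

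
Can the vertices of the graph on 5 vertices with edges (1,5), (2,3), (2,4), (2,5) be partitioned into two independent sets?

Step 1: Attempt 2-coloring using BFS:
  Start at vertex 1, assign color 0
  Color vertex 5 with color 1 (neighbor of 1)
  Color vertex 2 with color 0 (neighbor of 5)
  Color vertex 3 with color 1 (neighbor of 2)
  Color vertex 4 with color 1 (neighbor of 2)

Step 2: 2-coloring succeeded. No conflicts found.
  Set A (color 0): {1, 2}
  Set B (color 1): {3, 4, 5}

The graph is bipartite with partition {1, 2}, {3, 4, 5}.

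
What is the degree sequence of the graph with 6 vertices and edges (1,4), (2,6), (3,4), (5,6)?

Step 1: Count edges incident to each vertex:
  deg(1) = 1 (neighbors: 4)
  deg(2) = 1 (neighbors: 6)
  deg(3) = 1 (neighbors: 4)
  deg(4) = 2 (neighbors: 1, 3)
  deg(5) = 1 (neighbors: 6)
  deg(6) = 2 (neighbors: 2, 5)

Step 2: Sort degrees in non-increasing order:
  Degrees: [1, 1, 1, 2, 1, 2] -> sorted: [2, 2, 1, 1, 1, 1]

Degree sequence: [2, 2, 1, 1, 1, 1]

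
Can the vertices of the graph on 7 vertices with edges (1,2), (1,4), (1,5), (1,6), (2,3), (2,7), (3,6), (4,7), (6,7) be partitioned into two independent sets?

Step 1: Attempt 2-coloring using BFS:
  Start at vertex 1, assign color 0
  Color vertex 2 with color 1 (neighbor of 1)
  Color vertex 4 with color 1 (neighbor of 1)
  Color vertex 5 with color 1 (neighbor of 1)
  Color vertex 6 with color 1 (neighbor of 1)
  Color vertex 3 with color 0 (neighbor of 2)
  Color vertex 7 with color 0 (neighbor of 2)

Step 2: 2-coloring succeeded. No conflicts found.
  Set A (color 0): {1, 3, 7}
  Set B (color 1): {2, 4, 5, 6}

The graph is bipartite with partition {1, 3, 7}, {2, 4, 5, 6}.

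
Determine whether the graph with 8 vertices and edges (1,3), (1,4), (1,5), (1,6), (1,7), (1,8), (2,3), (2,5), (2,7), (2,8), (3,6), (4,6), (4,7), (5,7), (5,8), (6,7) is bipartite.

Step 1: Attempt 2-coloring using BFS:
  Start at vertex 1, assign color 0
  Color vertex 3 with color 1 (neighbor of 1)
  Color vertex 4 with color 1 (neighbor of 1)
  Color vertex 5 with color 1 (neighbor of 1)
  Color vertex 6 with color 1 (neighbor of 1)
  Color vertex 7 with color 1 (neighbor of 1)
  Color vertex 8 with color 1 (neighbor of 1)
  Color vertex 2 with color 0 (neighbor of 3)

Step 2: Conflict found! Vertices 3 and 6 are adjacent but have the same color.
This means the graph contains an odd cycle.

The graph is NOT bipartite.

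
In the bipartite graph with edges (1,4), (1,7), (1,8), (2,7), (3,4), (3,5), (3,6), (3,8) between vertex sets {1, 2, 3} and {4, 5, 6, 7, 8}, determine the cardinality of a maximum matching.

Step 1: List the neighbors of each left vertex:
  1: 4, 7, 8
  2: 7
  3: 4, 5, 6, 8

Step 2: Greedily match left vertices, then look for augmenting paths:
  Match 1 -- 4
  Match 2 -- 7
  Match 3 -- 5
  No augmenting path remains.

Step 3: Verify this is maximum:
  Matching size 3 = min(|L|, |R|) = min(3, 5), which is an upper bound, so this matching is maximum.

Maximum matching: {(1,4), (2,7), (3,5)}
Size: 3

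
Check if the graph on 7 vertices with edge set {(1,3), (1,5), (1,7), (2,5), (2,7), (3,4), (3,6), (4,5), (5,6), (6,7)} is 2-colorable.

Step 1: Attempt 2-coloring using BFS:
  Start at vertex 1, assign color 0
  Color vertex 3 with color 1 (neighbor of 1)
  Color vertex 5 with color 1 (neighbor of 1)
  Color vertex 7 with color 1 (neighbor of 1)
  Color vertex 4 with color 0 (neighbor of 3)
  Color vertex 6 with color 0 (neighbor of 3)
  Color vertex 2 with color 0 (neighbor of 5)

Step 2: 2-coloring succeeded. No conflicts found.
  Set A (color 0): {1, 2, 4, 6}
  Set B (color 1): {3, 5, 7}

The graph is bipartite with partition {1, 2, 4, 6}, {3, 5, 7}.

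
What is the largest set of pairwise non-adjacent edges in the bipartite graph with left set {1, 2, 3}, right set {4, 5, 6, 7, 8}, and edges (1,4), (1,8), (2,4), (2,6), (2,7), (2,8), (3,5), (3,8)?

Step 1: List the neighbors of each left vertex:
  1: 4, 8
  2: 4, 6, 7, 8
  3: 5, 8

Step 2: Greedily match left vertices, then look for augmenting paths:
  Match 1 -- 4
  Match 2 -- 6
  Match 3 -- 5
  No augmenting path remains.

Step 3: Verify this is maximum:
  Matching size 3 = min(|L|, |R|) = min(3, 5), which is an upper bound, so this matching is maximum.

Maximum matching: {(1,4), (2,6), (3,5)}
Size: 3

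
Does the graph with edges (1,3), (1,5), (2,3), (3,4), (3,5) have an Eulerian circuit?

Step 1: Find the degree of each vertex:
  deg(1) = 2
  deg(2) = 1
  deg(3) = 4
  deg(4) = 1
  deg(5) = 2

Step 2: Count vertices with odd degree:
  Odd-degree vertices: 2, 4 (2 total)

Step 3: Apply Euler's theorem:
  - Eulerian circuit exists iff graph is connected and all vertices have even degree
  - Eulerian path exists iff graph is connected and has 0 or 2 odd-degree vertices

Graph is connected with exactly 2 odd-degree vertices (2, 4).
Eulerian path exists (starting and ending at the odd-degree vertices), but no Eulerian circuit.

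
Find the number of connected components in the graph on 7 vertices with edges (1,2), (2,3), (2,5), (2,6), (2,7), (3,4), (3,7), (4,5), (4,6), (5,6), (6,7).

Step 1: Build adjacency list from edges:
  1: 2
  2: 1, 3, 5, 6, 7
  3: 2, 4, 7
  4: 3, 5, 6
  5: 2, 4, 6
  6: 2, 4, 5, 7
  7: 2, 3, 6

Step 2: Run BFS/DFS from vertex 1:
  Visited: {1, 2, 3, 5, 6, 7, 4}
  Reached 7 of 7 vertices

Step 3: All 7 vertices reached from vertex 1, so the graph is connected.
Number of connected components: 1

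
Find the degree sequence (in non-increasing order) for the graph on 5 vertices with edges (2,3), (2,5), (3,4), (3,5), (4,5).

Step 1: Count edges incident to each vertex:
  deg(1) = 0 (neighbors: none)
  deg(2) = 2 (neighbors: 3, 5)
  deg(3) = 3 (neighbors: 2, 4, 5)
  deg(4) = 2 (neighbors: 3, 5)
  deg(5) = 3 (neighbors: 2, 3, 4)

Step 2: Sort degrees in non-increasing order:
  Degrees: [0, 2, 3, 2, 3] -> sorted: [3, 3, 2, 2, 0]

Degree sequence: [3, 3, 2, 2, 0]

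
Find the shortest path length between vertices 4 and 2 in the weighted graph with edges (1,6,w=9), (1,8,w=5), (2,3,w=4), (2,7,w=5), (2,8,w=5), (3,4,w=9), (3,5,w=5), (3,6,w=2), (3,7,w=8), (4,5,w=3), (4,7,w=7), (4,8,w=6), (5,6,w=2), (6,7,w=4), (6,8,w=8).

Step 1: Build adjacency list with weights:
  1: 6(w=9), 8(w=5)
  2: 3(w=4), 7(w=5), 8(w=5)
  3: 2(w=4), 4(w=9), 5(w=5), 6(w=2), 7(w=8)
  4: 3(w=9), 5(w=3), 7(w=7), 8(w=6)
  5: 3(w=5), 4(w=3), 6(w=2)
  6: 1(w=9), 3(w=2), 5(w=2), 7(w=4), 8(w=8)
  7: 2(w=5), 3(w=8), 4(w=7), 6(w=4)
  8: 1(w=5), 2(w=5), 4(w=6), 6(w=8)

Step 2: Apply Dijkstra's algorithm from vertex 4:
  Visit vertex 4 (distance=0)
    Update dist[3] = 9
    Update dist[5] = 3
    Update dist[7] = 7
    Update dist[8] = 6
  Visit vertex 5 (distance=3)
    Update dist[3] = 8
    Update dist[6] = 5
  Visit vertex 6 (distance=5)
    Update dist[1] = 14
    Update dist[3] = 7
  Visit vertex 8 (distance=6)
    Update dist[1] = 11
    Update dist[2] = 11
  Visit vertex 3 (distance=7)
  Visit vertex 7 (distance=7)
  Visit vertex 1 (distance=11)
  Visit vertex 2 (distance=11)

Step 3: Shortest path: 4 -> 8 -> 2
Total weight: 6 + 5 = 11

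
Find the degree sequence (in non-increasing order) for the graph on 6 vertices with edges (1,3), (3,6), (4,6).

Step 1: Count edges incident to each vertex:
  deg(1) = 1 (neighbors: 3)
  deg(2) = 0 (neighbors: none)
  deg(3) = 2 (neighbors: 1, 6)
  deg(4) = 1 (neighbors: 6)
  deg(5) = 0 (neighbors: none)
  deg(6) = 2 (neighbors: 3, 4)

Step 2: Sort degrees in non-increasing order:
  Degrees: [1, 0, 2, 1, 0, 2] -> sorted: [2, 2, 1, 1, 0, 0]

Degree sequence: [2, 2, 1, 1, 0, 0]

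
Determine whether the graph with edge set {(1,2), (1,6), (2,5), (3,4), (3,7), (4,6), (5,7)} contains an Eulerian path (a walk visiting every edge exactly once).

Step 1: Find the degree of each vertex:
  deg(1) = 2
  deg(2) = 2
  deg(3) = 2
  deg(4) = 2
  deg(5) = 2
  deg(6) = 2
  deg(7) = 2

Step 2: Count vertices with odd degree:
  All vertices have even degree (0 odd-degree vertices)

Step 3: Apply Euler's theorem:
  - Eulerian circuit exists iff graph is connected and all vertices have even degree
  - Eulerian path exists iff graph is connected and has 0 or 2 odd-degree vertices

Graph is connected with 0 odd-degree vertices.
Both Eulerian circuit and Eulerian path exist.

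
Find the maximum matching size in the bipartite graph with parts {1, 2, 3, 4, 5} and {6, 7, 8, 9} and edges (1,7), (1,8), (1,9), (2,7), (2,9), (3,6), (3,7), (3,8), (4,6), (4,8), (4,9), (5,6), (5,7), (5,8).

Step 1: List the neighbors of each left vertex:
  1: 7, 8, 9
  2: 7, 9
  3: 6, 7, 8
  4: 6, 8, 9
  5: 6, 7, 8

Step 2: Greedily match left vertices, then look for augmenting paths:
  Match 1 -- 7
  Match 2 -- 9
  Match 3 -- 6
  Match 4 -- 8
  No augmenting path remains.

Step 3: Verify this is maximum:
  Matching size 4 = min(|L|, |R|) = min(5, 4), which is an upper bound, so this matching is maximum.

Maximum matching: {(1,7), (2,9), (3,6), (4,8)}
Size: 4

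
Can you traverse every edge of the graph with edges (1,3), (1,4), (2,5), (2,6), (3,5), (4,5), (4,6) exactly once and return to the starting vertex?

Step 1: Find the degree of each vertex:
  deg(1) = 2
  deg(2) = 2
  deg(3) = 2
  deg(4) = 3
  deg(5) = 3
  deg(6) = 2

Step 2: Count vertices with odd degree:
  Odd-degree vertices: 4, 5 (2 total)

Step 3: Apply Euler's theorem:
  - Eulerian circuit exists iff graph is connected and all vertices have even degree
  - Eulerian path exists iff graph is connected and has 0 or 2 odd-degree vertices

Graph is connected with exactly 2 odd-degree vertices (4, 5).
Eulerian path exists (starting and ending at the odd-degree vertices), but no Eulerian circuit.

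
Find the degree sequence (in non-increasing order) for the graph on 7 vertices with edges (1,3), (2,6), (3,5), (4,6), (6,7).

Step 1: Count edges incident to each vertex:
  deg(1) = 1 (neighbors: 3)
  deg(2) = 1 (neighbors: 6)
  deg(3) = 2 (neighbors: 1, 5)
  deg(4) = 1 (neighbors: 6)
  deg(5) = 1 (neighbors: 3)
  deg(6) = 3 (neighbors: 2, 4, 7)
  deg(7) = 1 (neighbors: 6)

Step 2: Sort degrees in non-increasing order:
  Degrees: [1, 1, 2, 1, 1, 3, 1] -> sorted: [3, 2, 1, 1, 1, 1, 1]

Degree sequence: [3, 2, 1, 1, 1, 1, 1]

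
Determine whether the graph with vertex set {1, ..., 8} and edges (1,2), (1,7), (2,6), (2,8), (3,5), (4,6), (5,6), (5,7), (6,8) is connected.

Step 1: Build adjacency list from edges:
  1: 2, 7
  2: 1, 6, 8
  3: 5
  4: 6
  5: 3, 6, 7
  6: 2, 4, 5, 8
  7: 1, 5
  8: 2, 6

Step 2: Run BFS/DFS from vertex 1:
  Visited: {1, 2, 7, 6, 8, 5, 4, 3}
  Reached 8 of 8 vertices

Step 3: All 8 vertices reached from vertex 1, so the graph is connected.
Answer: Yes, the graph is connected.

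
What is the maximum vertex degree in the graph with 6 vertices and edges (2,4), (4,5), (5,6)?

Step 1: Count edges incident to each vertex:
  deg(1) = 0 (neighbors: none)
  deg(2) = 1 (neighbors: 4)
  deg(3) = 0 (neighbors: none)
  deg(4) = 2 (neighbors: 2, 5)
  deg(5) = 2 (neighbors: 4, 6)
  deg(6) = 1 (neighbors: 5)

Step 2: Find maximum:
  max(0, 1, 0, 2, 2, 1) = 2 (vertex 4)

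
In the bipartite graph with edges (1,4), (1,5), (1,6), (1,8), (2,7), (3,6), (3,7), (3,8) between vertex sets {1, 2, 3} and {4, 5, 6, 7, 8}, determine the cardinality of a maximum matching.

Step 1: List the neighbors of each left vertex:
  1: 4, 5, 6, 8
  2: 7
  3: 6, 7, 8

Step 2: Greedily match left vertices, then look for augmenting paths:
  Match 1 -- 4
  Match 2 -- 7
  Match 3 -- 6
  No augmenting path remains.

Step 3: Verify this is maximum:
  Matching size 3 = min(|L|, |R|) = min(3, 5), which is an upper bound, so this matching is maximum.

Maximum matching: {(1,4), (2,7), (3,6)}
Size: 3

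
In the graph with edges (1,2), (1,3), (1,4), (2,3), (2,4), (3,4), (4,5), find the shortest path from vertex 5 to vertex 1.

Step 1: Build adjacency list:
  1: 2, 3, 4
  2: 1, 3, 4
  3: 1, 2, 4
  4: 1, 2, 3, 5
  5: 4

Step 2: BFS from vertex 5 to find shortest path to 1:
  vertex 4 reached at distance 1
  vertex 1 reached at distance 2

Step 3: Shortest path: 5 -> 4 -> 1
Path length: 2 edges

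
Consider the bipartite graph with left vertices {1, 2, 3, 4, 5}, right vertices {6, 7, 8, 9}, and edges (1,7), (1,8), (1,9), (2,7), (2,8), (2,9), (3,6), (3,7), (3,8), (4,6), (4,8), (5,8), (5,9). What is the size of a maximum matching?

Step 1: List the neighbors of each left vertex:
  1: 7, 8, 9
  2: 7, 8, 9
  3: 6, 7, 8
  4: 6, 8
  5: 8, 9

Step 2: Greedily match left vertices, then look for augmenting paths:
  Match 1 -- 7
  Match 2 -- 8
  Match 3 -- 6
  Match 5 -- 9
  No augmenting path remains.

Step 3: Verify this is maximum:
  Matching size 4 = min(|L|, |R|) = min(5, 4), which is an upper bound, so this matching is maximum.

Maximum matching: {(1,7), (2,8), (3,6), (5,9)}
Size: 4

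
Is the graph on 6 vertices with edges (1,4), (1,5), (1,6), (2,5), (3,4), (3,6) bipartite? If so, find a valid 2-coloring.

Step 1: Attempt 2-coloring using BFS:
  Start at vertex 1, assign color 0
  Color vertex 4 with color 1 (neighbor of 1)
  Color vertex 5 with color 1 (neighbor of 1)
  Color vertex 6 with color 1 (neighbor of 1)
  Color vertex 3 with color 0 (neighbor of 4)
  Color vertex 2 with color 0 (neighbor of 5)

Step 2: 2-coloring succeeded. No conflicts found.
  Set A (color 0): {1, 2, 3}
  Set B (color 1): {4, 5, 6}

The graph is bipartite with partition {1, 2, 3}, {4, 5, 6}.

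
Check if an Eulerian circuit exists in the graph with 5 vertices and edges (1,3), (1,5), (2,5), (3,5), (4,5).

Step 1: Find the degree of each vertex:
  deg(1) = 2
  deg(2) = 1
  deg(3) = 2
  deg(4) = 1
  deg(5) = 4

Step 2: Count vertices with odd degree:
  Odd-degree vertices: 2, 4 (2 total)

Step 3: Apply Euler's theorem:
  - Eulerian circuit exists iff graph is connected and all vertices have even degree
  - Eulerian path exists iff graph is connected and has 0 or 2 odd-degree vertices

Graph is connected with exactly 2 odd-degree vertices (2, 4).
Eulerian path exists (starting and ending at the odd-degree vertices), but no Eulerian circuit.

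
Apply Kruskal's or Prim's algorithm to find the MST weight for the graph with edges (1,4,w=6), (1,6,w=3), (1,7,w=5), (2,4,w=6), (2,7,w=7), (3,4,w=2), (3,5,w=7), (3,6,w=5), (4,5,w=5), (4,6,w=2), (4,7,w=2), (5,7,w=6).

Apply Kruskal's algorithm (sort edges by weight, add if no cycle):

Sorted edges by weight:
  (3,4) w=2
  (4,6) w=2
  (4,7) w=2
  (1,6) w=3
  (1,7) w=5
  (3,6) w=5
  (4,5) w=5
  (1,4) w=6
  (2,4) w=6
  (5,7) w=6
  (2,7) w=7
  (3,5) w=7

Add edge (3,4) w=2 -- no cycle. Running total: 2
Add edge (4,6) w=2 -- no cycle. Running total: 4
Add edge (4,7) w=2 -- no cycle. Running total: 6
Add edge (1,6) w=3 -- no cycle. Running total: 9
Skip edge (1,7) w=5 -- would create cycle
Skip edge (3,6) w=5 -- would create cycle
Add edge (4,5) w=5 -- no cycle. Running total: 14
Skip edge (1,4) w=6 -- would create cycle
Add edge (2,4) w=6 -- no cycle. Running total: 20

MST edges: (3,4,w=2), (4,6,w=2), (4,7,w=2), (1,6,w=3), (4,5,w=5), (2,4,w=6)
Total MST weight: 2 + 2 + 2 + 3 + 5 + 6 = 20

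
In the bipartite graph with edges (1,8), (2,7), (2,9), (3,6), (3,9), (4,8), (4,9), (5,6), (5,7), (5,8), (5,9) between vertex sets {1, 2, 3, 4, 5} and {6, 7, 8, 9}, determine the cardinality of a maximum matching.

Step 1: List the neighbors of each left vertex:
  1: 8
  2: 7, 9
  3: 6, 9
  4: 8, 9
  5: 6, 7, 8, 9

Step 2: Greedily match left vertices, then look for augmenting paths:
  Match 1 -- 8
  Match 2 -- 7
  Match 3 -- 6
  Match 4 -- 9
  No augmenting path remains.

Step 3: Verify this is maximum:
  Matching size 4 = min(|L|, |R|) = min(5, 4), which is an upper bound, so this matching is maximum.

Maximum matching: {(1,8), (2,7), (3,6), (4,9)}
Size: 4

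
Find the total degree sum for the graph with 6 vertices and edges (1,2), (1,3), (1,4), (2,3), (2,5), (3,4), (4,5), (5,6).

Step 1: Count edges incident to each vertex:
  deg(1) = 3 (neighbors: 2, 3, 4)
  deg(2) = 3 (neighbors: 1, 3, 5)
  deg(3) = 3 (neighbors: 1, 2, 4)
  deg(4) = 3 (neighbors: 1, 3, 5)
  deg(5) = 3 (neighbors: 2, 4, 6)
  deg(6) = 1 (neighbors: 5)

Step 2: Sum all degrees:
  3 + 3 + 3 + 3 + 3 + 1 = 16

Verification: sum of degrees = 2 * |E| = 2 * 8 = 16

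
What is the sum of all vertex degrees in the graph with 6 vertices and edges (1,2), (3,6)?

Step 1: Count edges incident to each vertex:
  deg(1) = 1 (neighbors: 2)
  deg(2) = 1 (neighbors: 1)
  deg(3) = 1 (neighbors: 6)
  deg(4) = 0 (neighbors: none)
  deg(5) = 0 (neighbors: none)
  deg(6) = 1 (neighbors: 3)

Step 2: Sum all degrees:
  1 + 1 + 1 + 0 + 0 + 1 = 4

Verification: sum of degrees = 2 * |E| = 2 * 2 = 4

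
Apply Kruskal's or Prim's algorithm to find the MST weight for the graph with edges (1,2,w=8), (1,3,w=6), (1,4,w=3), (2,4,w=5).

Apply Kruskal's algorithm (sort edges by weight, add if no cycle):

Sorted edges by weight:
  (1,4) w=3
  (2,4) w=5
  (1,3) w=6
  (1,2) w=8

Add edge (1,4) w=3 -- no cycle. Running total: 3
Add edge (2,4) w=5 -- no cycle. Running total: 8
Add edge (1,3) w=6 -- no cycle. Running total: 14

MST edges: (1,4,w=3), (2,4,w=5), (1,3,w=6)
Total MST weight: 3 + 5 + 6 = 14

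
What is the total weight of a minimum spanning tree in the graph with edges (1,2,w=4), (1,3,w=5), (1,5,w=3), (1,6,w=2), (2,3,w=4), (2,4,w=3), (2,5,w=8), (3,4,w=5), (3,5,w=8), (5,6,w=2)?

Apply Kruskal's algorithm (sort edges by weight, add if no cycle):

Sorted edges by weight:
  (1,6) w=2
  (5,6) w=2
  (1,5) w=3
  (2,4) w=3
  (1,2) w=4
  (2,3) w=4
  (1,3) w=5
  (3,4) w=5
  (2,5) w=8
  (3,5) w=8

Add edge (1,6) w=2 -- no cycle. Running total: 2
Add edge (5,6) w=2 -- no cycle. Running total: 4
Skip edge (1,5) w=3 -- would create cycle
Add edge (2,4) w=3 -- no cycle. Running total: 7
Add edge (1,2) w=4 -- no cycle. Running total: 11
Add edge (2,3) w=4 -- no cycle. Running total: 15

MST edges: (1,6,w=2), (5,6,w=2), (2,4,w=3), (1,2,w=4), (2,3,w=4)
Total MST weight: 2 + 2 + 3 + 4 + 4 = 15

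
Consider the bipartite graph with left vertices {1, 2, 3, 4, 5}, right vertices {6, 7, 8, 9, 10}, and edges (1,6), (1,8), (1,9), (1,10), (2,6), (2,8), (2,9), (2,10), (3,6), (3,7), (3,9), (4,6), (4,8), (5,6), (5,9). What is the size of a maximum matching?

Step 1: List the neighbors of each left vertex:
  1: 6, 8, 9, 10
  2: 6, 8, 9, 10
  3: 6, 7, 9
  4: 6, 8
  5: 6, 9

Step 2: Greedily match left vertices, then look for augmenting paths:
  Match 1 -- 10
  Match 2 -- 8
  Match 3 -- 7
  Match 4 -- 6
  Match 5 -- 9
  No augmenting path remains.

Step 3: Verify this is maximum:
  Matching size 5 = min(|L|, |R|) = min(5, 5), which is an upper bound, so this matching is maximum.

Maximum matching: {(1,10), (2,8), (3,7), (4,6), (5,9)}
Size: 5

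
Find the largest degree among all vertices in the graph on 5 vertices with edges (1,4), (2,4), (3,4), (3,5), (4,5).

Step 1: Count edges incident to each vertex:
  deg(1) = 1 (neighbors: 4)
  deg(2) = 1 (neighbors: 4)
  deg(3) = 2 (neighbors: 4, 5)
  deg(4) = 4 (neighbors: 1, 2, 3, 5)
  deg(5) = 2 (neighbors: 3, 4)

Step 2: Find maximum:
  max(1, 1, 2, 4, 2) = 4 (vertex 4)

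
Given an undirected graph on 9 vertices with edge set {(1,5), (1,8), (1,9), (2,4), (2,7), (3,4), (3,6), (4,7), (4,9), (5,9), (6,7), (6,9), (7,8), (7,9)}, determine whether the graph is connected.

Step 1: Build adjacency list from edges:
  1: 5, 8, 9
  2: 4, 7
  3: 4, 6
  4: 2, 3, 7, 9
  5: 1, 9
  6: 3, 7, 9
  7: 2, 4, 6, 8, 9
  8: 1, 7
  9: 1, 4, 5, 6, 7

Step 2: Run BFS/DFS from vertex 1:
  Visited: {1, 5, 8, 9, 7, 4, 6, 2, 3}
  Reached 9 of 9 vertices

Step 3: All 9 vertices reached from vertex 1, so the graph is connected.
Answer: Yes, the graph is connected.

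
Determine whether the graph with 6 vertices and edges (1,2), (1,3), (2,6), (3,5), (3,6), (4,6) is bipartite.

Step 1: Attempt 2-coloring using BFS:
  Start at vertex 1, assign color 0
  Color vertex 2 with color 1 (neighbor of 1)
  Color vertex 3 with color 1 (neighbor of 1)
  Color vertex 6 with color 0 (neighbor of 2)
  Color vertex 5 with color 0 (neighbor of 3)
  Color vertex 4 with color 1 (neighbor of 6)

Step 2: 2-coloring succeeded. No conflicts found.
  Set A (color 0): {1, 5, 6}
  Set B (color 1): {2, 3, 4}

The graph is bipartite with partition {1, 5, 6}, {2, 3, 4}.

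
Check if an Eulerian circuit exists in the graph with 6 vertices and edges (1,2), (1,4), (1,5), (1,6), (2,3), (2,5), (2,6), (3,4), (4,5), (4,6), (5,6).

Step 1: Find the degree of each vertex:
  deg(1) = 4
  deg(2) = 4
  deg(3) = 2
  deg(4) = 4
  deg(5) = 4
  deg(6) = 4

Step 2: Count vertices with odd degree:
  All vertices have even degree (0 odd-degree vertices)

Step 3: Apply Euler's theorem:
  - Eulerian circuit exists iff graph is connected and all vertices have even degree
  - Eulerian path exists iff graph is connected and has 0 or 2 odd-degree vertices

Graph is connected with 0 odd-degree vertices.
Both Eulerian circuit and Eulerian path exist.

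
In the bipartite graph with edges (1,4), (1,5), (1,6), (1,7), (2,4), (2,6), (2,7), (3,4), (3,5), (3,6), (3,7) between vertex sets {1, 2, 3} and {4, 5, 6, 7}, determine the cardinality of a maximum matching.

Step 1: List the neighbors of each left vertex:
  1: 4, 5, 6, 7
  2: 4, 6, 7
  3: 4, 5, 6, 7

Step 2: Greedily match left vertices, then look for augmenting paths:
  Match 1 -- 4
  Match 2 -- 6
  Match 3 -- 5
  No augmenting path remains.

Step 3: Verify this is maximum:
  Matching size 3 = min(|L|, |R|) = min(3, 4), which is an upper bound, so this matching is maximum.

Maximum matching: {(1,4), (2,6), (3,5)}
Size: 3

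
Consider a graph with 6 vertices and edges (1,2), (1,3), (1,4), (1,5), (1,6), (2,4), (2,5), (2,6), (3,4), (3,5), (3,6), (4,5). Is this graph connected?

Step 1: Build adjacency list from edges:
  1: 2, 3, 4, 5, 6
  2: 1, 4, 5, 6
  3: 1, 4, 5, 6
  4: 1, 2, 3, 5
  5: 1, 2, 3, 4
  6: 1, 2, 3

Step 2: Run BFS/DFS from vertex 1:
  Visited: {1, 2, 3, 4, 5, 6}
  Reached 6 of 6 vertices

Step 3: All 6 vertices reached from vertex 1, so the graph is connected.
Answer: Yes, the graph is connected.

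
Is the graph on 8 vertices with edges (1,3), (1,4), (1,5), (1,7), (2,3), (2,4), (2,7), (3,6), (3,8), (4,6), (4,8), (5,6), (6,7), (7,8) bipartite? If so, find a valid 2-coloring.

Step 1: Attempt 2-coloring using BFS:
  Start at vertex 1, assign color 0
  Color vertex 3 with color 1 (neighbor of 1)
  Color vertex 4 with color 1 (neighbor of 1)
  Color vertex 5 with color 1 (neighbor of 1)
  Color vertex 7 with color 1 (neighbor of 1)
  Color vertex 2 with color 0 (neighbor of 3)
  Color vertex 6 with color 0 (neighbor of 3)
  Color vertex 8 with color 0 (neighbor of 3)

Step 2: 2-coloring succeeded. No conflicts found.
  Set A (color 0): {1, 2, 6, 8}
  Set B (color 1): {3, 4, 5, 7}

The graph is bipartite with partition {1, 2, 6, 8}, {3, 4, 5, 7}.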